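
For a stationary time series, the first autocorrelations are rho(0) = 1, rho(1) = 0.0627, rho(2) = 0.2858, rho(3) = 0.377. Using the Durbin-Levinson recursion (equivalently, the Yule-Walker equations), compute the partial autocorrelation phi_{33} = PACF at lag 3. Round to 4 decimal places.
\phi_{33} = 0.3780

The PACF at lag k is phi_{kk}, the last component of the solution
to the Yule-Walker system G_k phi = r_k where
  (G_k)_{ij} = rho(|i - j|), (r_k)_i = rho(i), i,j = 1..k.
Equivalently, Durbin-Levinson gives phi_{kk} iteratively:
  phi_{11} = rho(1)
  phi_{kk} = [rho(k) - sum_{j=1..k-1} phi_{k-1,j} rho(k-j)]
            / [1 - sum_{j=1..k-1} phi_{k-1,j} rho(j)],
  phi_{k,j} = phi_{k-1,j} - phi_{kk} phi_{k-1,k-j},  j = 1..k-1.
Step k = 1:
  phi_11 = rho(1) = 0.0627.
Step k = 2:
  phi_22 = [rho(2) - phi_11 rho(1)] / [1 - phi_11 rho(1)] = [0.2858 - (0.0627)(0.0627)] / [1 - (0.0627)(0.0627)]
         = 0.28186871 / 0.99606871 = 0.282981.
  Update: phi_21 = phi_11 - phi_22 phi_11 = 0.0627 - (0.282981)(0.0627) = 0.044957.
Step k = 3:
  phi_33 = [rho(3) - phi_21 rho(2) - phi_22 rho(1)] / [1 - phi_21 rho(1) - phi_22 rho(2)]
    numerator   = 0.377 - (0.044957)(0.2858) - (0.282981)(0.0627) = 0.34640835
    denominator = 1 - (0.044957)(0.0627) - (0.282981)(0.2858) = 0.91630517
  phi_33 = 0.34640835 / 0.91630517 = 0.378.
Therefore phi_{33} = 0.3780.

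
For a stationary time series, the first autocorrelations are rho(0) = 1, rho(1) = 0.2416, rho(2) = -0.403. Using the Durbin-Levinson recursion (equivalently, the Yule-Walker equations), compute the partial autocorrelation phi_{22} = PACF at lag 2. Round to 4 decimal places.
\phi_{22} = -0.4900

The PACF at lag k is phi_{kk}, the last component of the solution
to the Yule-Walker system G_k phi = r_k where
  (G_k)_{ij} = rho(|i - j|), (r_k)_i = rho(i), i,j = 1..k.
Equivalently, Durbin-Levinson gives phi_{kk} iteratively:
  phi_{11} = rho(1)
  phi_{kk} = [rho(k) - sum_{j=1..k-1} phi_{k-1,j} rho(k-j)]
            / [1 - sum_{j=1..k-1} phi_{k-1,j} rho(j)],
  phi_{k,j} = phi_{k-1,j} - phi_{kk} phi_{k-1,k-j},  j = 1..k-1.
Step k = 1:
  phi_11 = rho(1) = 0.2416.
Step k = 2:
  phi_22 = [rho(2) - phi_11 rho(1)] / [1 - phi_11 rho(1)] = [-0.403 - (0.2416)(0.2416)] / [1 - (0.2416)(0.2416)]
         = -0.46137056 / 0.94162944 = -0.49.
Therefore phi_{22} = -0.4900.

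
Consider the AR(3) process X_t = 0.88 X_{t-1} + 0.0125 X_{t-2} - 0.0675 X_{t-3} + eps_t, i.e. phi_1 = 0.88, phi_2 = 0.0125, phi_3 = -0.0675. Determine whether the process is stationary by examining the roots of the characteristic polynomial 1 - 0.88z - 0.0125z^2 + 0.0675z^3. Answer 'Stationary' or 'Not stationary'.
\text{Stationary}

The AR(p) characteristic polynomial is P(z) = 1 - 0.88z - 0.0125z^2 + 0.0675z^3.
Stationarity requires all roots to lie outside the unit circle, i.e. |z| > 1 for every root.
Degree 3: look for a simple real root z0 first, then factor out (1 - z/z0) and solve the remaining quadratic.
Testing z0 = -4: P(-4) = 1 + (-0.88)(-4) + (-0.0125)(-4)^2 + (0.0675)(-4)^3
  = 1 + (3.52) + (-0.2) + (-4.32) = 0.  So z_0 = -4 is a root, |z_0| = 4.
Divide out the factor (1 + 0.25 z) = (1 - z/z0) (since 1/z0 = -0.25):
  P(z) = (1 + 0.25 z)(1 + (-1.13) z + (0.27) z^2)
  [check: z-coef -1.13 - (-0.25) = -0.88; z^2-coef 0.27 - (-0.25)(-1.13) = -0.0125; z^3-coef -(-0.25)(0.27) = 0.0675.]
Remaining roots from the quadratic factor 1 + (-1.13) z + (0.27) z^2:
  Set 1 + (-1.13) z + (0.27) z^2 = 0, i.e. a z^2 + b z + c = 0 with a = 0.27, b = -1.13, c = 1.
  Discriminant D = b^2 - 4ac = (-1.13)^2 - 4*(0.27)*1 = 1.2769 - (1.08) = 0.1969.
  D >= 0, so the roots are real: z = (-b +/- sqrt(D)) / (2a) = (1.13 +/- 0.443734) / (0.54).
    z_1 = (1.13 + 0.443734) / (0.54) = 2.9143,   |z_1| = 2.9143.
    z_2 = (1.13 - 0.443734) / (0.54) = 1.2709,   |z_2| = 1.2709.
Moduli of all roots: 4.0000, 2.9143, 1.2709.
All moduli strictly greater than 1? Yes.
Verdict: Stationary.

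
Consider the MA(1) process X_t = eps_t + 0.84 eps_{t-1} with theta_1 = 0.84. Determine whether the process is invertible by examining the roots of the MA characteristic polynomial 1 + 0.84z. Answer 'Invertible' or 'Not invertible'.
\text{Invertible}

The MA(q) characteristic polynomial is P(z) = 1 + 0.84z.
Invertibility requires all roots to lie outside the unit circle, i.e. |z| > 1 for every root.
This is linear in z: 1 + (0.84) z = 0  =>  z = -1/(0.84) = -1.190476,  |z| = 1.190476.
Moduli of all roots: 1.1905.
All moduli strictly greater than 1? Yes.
Verdict: Invertible.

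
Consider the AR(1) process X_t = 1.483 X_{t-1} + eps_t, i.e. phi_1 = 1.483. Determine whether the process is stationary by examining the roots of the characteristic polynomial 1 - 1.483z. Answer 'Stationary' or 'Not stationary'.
\text{Not stationary}

The AR(p) characteristic polynomial is P(z) = 1 - 1.483z.
Stationarity requires all roots to lie outside the unit circle, i.e. |z| > 1 for every root.
This is linear in z: 1 + (-1.483) z = 0  =>  z = -1/(-1.483) = 0.674309,  |z| = 0.674309.
Moduli of all roots: 0.6743.
All moduli strictly greater than 1? No.
Verdict: Not stationary.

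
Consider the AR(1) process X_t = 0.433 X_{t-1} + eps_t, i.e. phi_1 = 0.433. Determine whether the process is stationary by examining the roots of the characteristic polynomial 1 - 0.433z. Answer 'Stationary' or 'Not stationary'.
\text{Stationary}

The AR(p) characteristic polynomial is P(z) = 1 - 0.433z.
Stationarity requires all roots to lie outside the unit circle, i.e. |z| > 1 for every root.
This is linear in z: 1 + (-0.433) z = 0  =>  z = -1/(-0.433) = 2.309469,  |z| = 2.309469.
Moduli of all roots: 2.3095.
All moduli strictly greater than 1? Yes.
Verdict: Stationary.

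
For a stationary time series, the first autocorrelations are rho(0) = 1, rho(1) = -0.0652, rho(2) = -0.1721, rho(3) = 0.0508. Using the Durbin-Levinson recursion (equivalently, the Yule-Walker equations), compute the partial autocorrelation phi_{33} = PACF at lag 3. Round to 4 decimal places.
\phi_{33} = 0.0270

The PACF at lag k is phi_{kk}, the last component of the solution
to the Yule-Walker system G_k phi = r_k where
  (G_k)_{ij} = rho(|i - j|), (r_k)_i = rho(i), i,j = 1..k.
Equivalently, Durbin-Levinson gives phi_{kk} iteratively:
  phi_{11} = rho(1)
  phi_{kk} = [rho(k) - sum_{j=1..k-1} phi_{k-1,j} rho(k-j)]
            / [1 - sum_{j=1..k-1} phi_{k-1,j} rho(j)],
  phi_{k,j} = phi_{k-1,j} - phi_{kk} phi_{k-1,k-j},  j = 1..k-1.
Step k = 1:
  phi_11 = rho(1) = -0.0652.
Step k = 2:
  phi_22 = [rho(2) - phi_11 rho(1)] / [1 - phi_11 rho(1)] = [-0.1721 - (-0.0652)(-0.0652)] / [1 - (-0.0652)(-0.0652)]
         = -0.17635104 / 0.99574896 = -0.177104.
  Update: phi_21 = phi_11 - phi_22 phi_11 = -0.0652 - (-0.177104)(-0.0652) = -0.076747.
Step k = 3:
  phi_33 = [rho(3) - phi_21 rho(2) - phi_22 rho(1)] / [1 - phi_21 rho(1) - phi_22 rho(2)]
    numerator   = 0.0508 - (-0.076747)(-0.1721) - (-0.177104)(-0.0652) = 0.02604464
    denominator = 1 - (-0.076747)(-0.0652) - (-0.177104)(-0.1721) = 0.9645165
  phi_33 = 0.02604464 / 0.9645165 = 0.027.
Therefore phi_{33} = 0.0270.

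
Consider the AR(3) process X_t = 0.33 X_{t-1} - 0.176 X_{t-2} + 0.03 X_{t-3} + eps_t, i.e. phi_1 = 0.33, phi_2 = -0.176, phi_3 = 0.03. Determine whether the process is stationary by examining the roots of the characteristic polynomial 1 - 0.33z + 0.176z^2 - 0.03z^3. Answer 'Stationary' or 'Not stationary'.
\text{Stationary}

The AR(p) characteristic polynomial is P(z) = 1 - 0.33z + 0.176z^2 - 0.03z^3.
Stationarity requires all roots to lie outside the unit circle, i.e. |z| > 1 for every root.
Degree 3: look for a simple real root z0 first, then factor out (1 - z/z0) and solve the remaining quadratic.
Testing z0 = 5: P(5) = 1 + (-0.33)(5) + (0.176)(5)^2 + (-0.03)(5)^3
  = 1 + (-1.65) + (4.4) + (-3.75) = 0.  So z_0 = 5 is a root, |z_0| = 5.
Divide out the factor (1 - 0.2 z) = (1 - z/z0) (since 1/z0 = 0.2):
  P(z) = (1 - 0.2 z)(1 + (-0.13) z + (0.15) z^2)
  [check: z-coef -0.13 - (0.2) = -0.33; z^2-coef 0.15 - (0.2)(-0.13) = 0.176; z^3-coef -(0.2)(0.15) = -0.03.]
Remaining roots from the quadratic factor 1 + (-0.13) z + (0.15) z^2:
  Set 1 + (-0.13) z + (0.15) z^2 = 0, i.e. a z^2 + b z + c = 0 with a = 0.15, b = -0.13, c = 1.
  Discriminant D = b^2 - 4ac = (-0.13)^2 - 4*(0.15)*1 = 0.0169 - (0.6) = -0.5831.
  D < 0, so the roots are the complex-conjugate pair z = (-b +/- i sqrt(-D)) / (2a) = 0.4333 +/- 2.5454i.
  For a conjugate pair |z|^2 = z * conj(z) = (product of roots) = c/a = 1/(0.15) = 6.666667, so |z| = sqrt(6.666667) = 2.582 for both roots.
Moduli of all roots: 5.0000, 2.5820, 2.5820.
All moduli strictly greater than 1? Yes.
Verdict: Stationary.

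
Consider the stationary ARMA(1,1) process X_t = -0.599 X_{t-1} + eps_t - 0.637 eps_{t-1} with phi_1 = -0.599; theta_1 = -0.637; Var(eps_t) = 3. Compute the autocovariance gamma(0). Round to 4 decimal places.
\gamma(0) = 10.1477

Multiply the model equation by X_{t-k} and take expectations. With theta_0 = psi_0 = 1 and psi_j the MA(infinity) weights, this gives
  gamma(k) - sum_i phi_i gamma(k-i) = c_k,
  c_k = sigma^2 * sum_{j=k..q} theta_j psi_{j-k}   (c_k = 0 for k > q),
using gamma(-m) = gamma(m).
psi-weights needed (psi_j = theta_j + sum_i phi_i psi_{j-i}):
  psi_1 = theta_1 + phi_1 = -0.637 + (-0.599) = -1.236
Right-hand sides:
  c_0 = sigma^2 (1 + theta_1 psi_1) = 3 * (1 + (-0.637)(-1.236)) = 3 * 1.787332 = 5.361996
  c_1 = sigma^2 theta_1 = 3 * (-0.637) = -1.911
  c_2 = 0
Equations for k = 0 and k = 1 (AR order 1):
  gamma(0) = phi_1 gamma(1) + c_0
  gamma(1) = phi_1 gamma(0) + c_1
Substituting the second into the first: gamma(0) (1 - phi_1^2) = c_0 + phi_1 c_1, so
  gamma(0) = (c_0 + phi_1 c_1) / (1 - phi_1^2) = (5.361996 + (-0.599)(-1.911)) / (1 - (-0.599)^2) = 6.506685 / 0.641199 = 10.147684.
Therefore gamma(0) = 10.1477 (to 4 decimal places).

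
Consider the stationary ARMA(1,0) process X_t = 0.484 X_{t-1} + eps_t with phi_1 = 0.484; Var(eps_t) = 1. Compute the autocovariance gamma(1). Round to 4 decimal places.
\gamma(1) = 0.6321

Multiply the model equation by X_{t-k} and take expectations. With theta_0 = psi_0 = 1 and psi_j the MA(infinity) weights, this gives
  gamma(k) - sum_i phi_i gamma(k-i) = c_k,
  c_k = sigma^2 * sum_{j=k..q} theta_j psi_{j-k}   (c_k = 0 for k > q),
using gamma(-m) = gamma(m).
Pure AR (q = 0): c_0 = sigma^2 = 1, c_k = 0 for k >= 1.
Equations for k = 0 and k = 1 (AR order 1):
  gamma(0) = phi_1 gamma(1) + c_0
  gamma(1) = phi_1 gamma(0) + c_1
Substituting the second into the first: gamma(0) (1 - phi_1^2) = c_0 + phi_1 c_1, so
  gamma(0) = c_0 / (1 - phi_1^2) = 1 / (1 - (0.484)^2) = 1 / 0.765744 = 1.305919.
  gamma(1) = phi_1 gamma(0) = (0.484)(1.305919) = 0.632065.
Therefore gamma(1) = 0.6321 (to 4 decimal places).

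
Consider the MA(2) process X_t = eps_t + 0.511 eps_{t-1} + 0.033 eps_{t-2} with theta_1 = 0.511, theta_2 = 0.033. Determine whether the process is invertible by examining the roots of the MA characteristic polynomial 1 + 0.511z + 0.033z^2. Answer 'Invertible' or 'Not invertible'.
\text{Invertible}

The MA(q) characteristic polynomial is P(z) = 1 + 0.511z + 0.033z^2.
Invertibility requires all roots to lie outside the unit circle, i.e. |z| > 1 for every root.
Set 1 + (0.511) z + (0.033) z^2 = 0, i.e. a z^2 + b z + c = 0 with a = 0.033, b = 0.511, c = 1.
Discriminant D = b^2 - 4ac = (0.511)^2 - 4*(0.033)*1 = 0.261121 - (0.132) = 0.129121.
D >= 0, so the roots are real: z = (-b +/- sqrt(D)) / (2a) = (-0.511 +/- 0.359334) / (0.066).
  z_1 = (-0.511 + 0.359334) / (0.066) = -2.298,   |z_1| = 2.298.
  z_2 = (-0.511 - 0.359334) / (0.066) = -13.1869,   |z_2| = 13.1869.
Moduli of all roots: 2.2980, 13.1869.
All moduli strictly greater than 1? Yes.
Verdict: Invertible.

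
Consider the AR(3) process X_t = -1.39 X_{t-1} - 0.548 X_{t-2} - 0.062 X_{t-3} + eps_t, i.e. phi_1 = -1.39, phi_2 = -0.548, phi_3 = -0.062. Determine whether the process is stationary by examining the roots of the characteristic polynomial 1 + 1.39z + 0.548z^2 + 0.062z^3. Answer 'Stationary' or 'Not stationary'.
\text{Stationary}

The AR(p) characteristic polynomial is P(z) = 1 + 1.39z + 0.548z^2 + 0.062z^3.
Stationarity requires all roots to lie outside the unit circle, i.e. |z| > 1 for every root.
Degree 3: look for a simple real root z0 first, then factor out (1 - z/z0) and solve the remaining quadratic.
Testing z0 = -5: P(-5) = 1 + (1.39)(-5) + (0.548)(-5)^2 + (0.062)(-5)^3
  = 1 + (-6.95) + (13.7) + (-7.75) = 0.  So z_0 = -5 is a root, |z_0| = 5.
Divide out the factor (1 + 0.2 z) = (1 - z/z0) (since 1/z0 = -0.2):
  P(z) = (1 + 0.2 z)(1 + (1.19) z + (0.31) z^2)
  [check: z-coef 1.19 - (-0.2) = 1.39; z^2-coef 0.31 - (-0.2)(1.19) = 0.548; z^3-coef -(-0.2)(0.31) = 0.062.]
Remaining roots from the quadratic factor 1 + (1.19) z + (0.31) z^2:
  Set 1 + (1.19) z + (0.31) z^2 = 0, i.e. a z^2 + b z + c = 0 with a = 0.31, b = 1.19, c = 1.
  Discriminant D = b^2 - 4ac = (1.19)^2 - 4*(0.31)*1 = 1.4161 - (1.24) = 0.1761.
  D >= 0, so the roots are real: z = (-b +/- sqrt(D)) / (2a) = (-1.19 +/- 0.419643) / (0.62).
    z_1 = (-1.19 + 0.419643) / (0.62) = -1.2425,   |z_1| = 1.2425.
    z_2 = (-1.19 - 0.419643) / (0.62) = -2.5962,   |z_2| = 2.5962.
Moduli of all roots: 5.0000, 1.2425, 2.5962.
All moduli strictly greater than 1? Yes.
Verdict: Stationary.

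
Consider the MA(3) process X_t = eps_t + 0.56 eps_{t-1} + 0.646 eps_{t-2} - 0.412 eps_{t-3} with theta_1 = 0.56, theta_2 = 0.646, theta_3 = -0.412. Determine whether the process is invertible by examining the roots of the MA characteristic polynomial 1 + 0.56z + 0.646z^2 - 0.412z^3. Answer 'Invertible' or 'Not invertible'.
\text{Not invertible}

The MA(q) characteristic polynomial is P(z) = 1 + 0.56z + 0.646z^2 - 0.412z^3.
Invertibility requires all roots to lie outside the unit circle, i.e. |z| > 1 for every root.
Degree 3: look for a simple real root z0 first, then factor out (1 - z/z0) and solve the remaining quadratic.
Testing z0 = 2.5: P(2.5) = 1 + (0.56)(2.5) + (0.646)(2.5)^2 + (-0.412)(2.5)^3
  = 1 + (1.4) + (4.0375) + (-6.4375) = 0.  So z_0 = 2.5 is a root, |z_0| = 2.5.
Divide out the factor (1 - 0.4 z) = (1 - z/z0) (since 1/z0 = 0.4):
  P(z) = (1 - 0.4 z)(1 + (0.96) z + (1.03) z^2)
  [check: z-coef 0.96 - (0.4) = 0.56; z^2-coef 1.03 - (0.4)(0.96) = 0.646; z^3-coef -(0.4)(1.03) = -0.412.]
Remaining roots from the quadratic factor 1 + (0.96) z + (1.03) z^2:
  Set 1 + (0.96) z + (1.03) z^2 = 0, i.e. a z^2 + b z + c = 0 with a = 1.03, b = 0.96, c = 1.
  Discriminant D = b^2 - 4ac = (0.96)^2 - 4*(1.03)*1 = 0.9216 - (4.12) = -3.1984.
  D < 0, so the roots are the complex-conjugate pair z = (-b +/- i sqrt(-D)) / (2a) = -0.466 +/- 0.8682i.
  For a conjugate pair |z|^2 = z * conj(z) = (product of roots) = c/a = 1/(1.03) = 0.970874, so |z| = sqrt(0.970874) = 0.9853 for both roots.
Moduli of all roots: 2.5000, 0.9853, 0.9853.
All moduli strictly greater than 1? No.
Verdict: Not invertible.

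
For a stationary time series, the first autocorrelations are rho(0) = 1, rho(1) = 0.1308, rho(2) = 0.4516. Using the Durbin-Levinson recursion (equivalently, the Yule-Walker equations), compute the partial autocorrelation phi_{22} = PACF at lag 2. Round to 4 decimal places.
\phi_{22} = 0.4421

The PACF at lag k is phi_{kk}, the last component of the solution
to the Yule-Walker system G_k phi = r_k where
  (G_k)_{ij} = rho(|i - j|), (r_k)_i = rho(i), i,j = 1..k.
Equivalently, Durbin-Levinson gives phi_{kk} iteratively:
  phi_{11} = rho(1)
  phi_{kk} = [rho(k) - sum_{j=1..k-1} phi_{k-1,j} rho(k-j)]
            / [1 - sum_{j=1..k-1} phi_{k-1,j} rho(j)],
  phi_{k,j} = phi_{k-1,j} - phi_{kk} phi_{k-1,k-j},  j = 1..k-1.
Step k = 1:
  phi_11 = rho(1) = 0.1308.
Step k = 2:
  phi_22 = [rho(2) - phi_11 rho(1)] / [1 - phi_11 rho(1)] = [0.4516 - (0.1308)(0.1308)] / [1 - (0.1308)(0.1308)]
         = 0.43449136 / 0.98289136 = 0.4421.
Therefore phi_{22} = 0.4421.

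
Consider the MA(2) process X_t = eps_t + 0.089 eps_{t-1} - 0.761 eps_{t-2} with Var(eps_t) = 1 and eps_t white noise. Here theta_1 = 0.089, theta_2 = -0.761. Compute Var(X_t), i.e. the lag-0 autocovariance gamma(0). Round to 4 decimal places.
\gamma(0) = 1.5870

For an MA(q) process X_t = eps_t + sum_i theta_i eps_{t-i} with
Var(eps_t) = sigma^2, the variance is
  gamma(0) = sigma^2 * (1 + sum_i theta_i^2).
  sum_i theta_i^2 = (0.089)^2 + (-0.761)^2 = 0.007921 + 0.579121 = 0.587042.
  gamma(0) = 1 * (1 + 0.587042) = 1 * 1.587042 = 1.587042, which rounds to 1.5870.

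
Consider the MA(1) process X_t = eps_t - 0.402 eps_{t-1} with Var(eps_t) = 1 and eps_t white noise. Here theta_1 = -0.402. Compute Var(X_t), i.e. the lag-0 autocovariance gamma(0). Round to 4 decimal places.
\gamma(0) = 1.1616

For an MA(q) process X_t = eps_t + sum_i theta_i eps_{t-i} with
Var(eps_t) = sigma^2, the variance is
  gamma(0) = sigma^2 * (1 + sum_i theta_i^2).
  sum_i theta_i^2 = (-0.402)^2 = 0.161604.
  gamma(0) = 1 * (1 + 0.161604) = 1 * 1.161604 = 1.161604, which rounds to 1.1616.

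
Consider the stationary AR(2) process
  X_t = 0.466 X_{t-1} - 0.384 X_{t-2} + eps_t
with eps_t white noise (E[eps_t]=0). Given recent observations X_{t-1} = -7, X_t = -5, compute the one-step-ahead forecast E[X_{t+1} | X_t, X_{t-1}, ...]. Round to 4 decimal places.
E[X_{t+1} \mid \mathcal F_t] = 0.3580

For an AR(p) model X_t = c + sum_i phi_i X_{t-i} + eps_t, the
one-step-ahead conditional mean is
  E[X_{t+1} | X_t, ...] = c + sum_i phi_i X_{t+1-i}.
Substitute known values:
  E[X_{t+1} | ...] = (0.466) * (-5) + (-0.384) * (-7)
                   = 0.3580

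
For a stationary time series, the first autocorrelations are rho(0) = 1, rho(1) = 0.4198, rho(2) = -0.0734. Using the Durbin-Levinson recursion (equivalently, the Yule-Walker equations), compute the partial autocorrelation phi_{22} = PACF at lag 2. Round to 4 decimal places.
\phi_{22} = -0.3030

The PACF at lag k is phi_{kk}, the last component of the solution
to the Yule-Walker system G_k phi = r_k where
  (G_k)_{ij} = rho(|i - j|), (r_k)_i = rho(i), i,j = 1..k.
Equivalently, Durbin-Levinson gives phi_{kk} iteratively:
  phi_{11} = rho(1)
  phi_{kk} = [rho(k) - sum_{j=1..k-1} phi_{k-1,j} rho(k-j)]
            / [1 - sum_{j=1..k-1} phi_{k-1,j} rho(j)],
  phi_{k,j} = phi_{k-1,j} - phi_{kk} phi_{k-1,k-j},  j = 1..k-1.
Step k = 1:
  phi_11 = rho(1) = 0.4198.
Step k = 2:
  phi_22 = [rho(2) - phi_11 rho(1)] / [1 - phi_11 rho(1)] = [-0.0734 - (0.4198)(0.4198)] / [1 - (0.4198)(0.4198)]
         = -0.24963204 / 0.82376796 = -0.303.
Therefore phi_{22} = -0.3030.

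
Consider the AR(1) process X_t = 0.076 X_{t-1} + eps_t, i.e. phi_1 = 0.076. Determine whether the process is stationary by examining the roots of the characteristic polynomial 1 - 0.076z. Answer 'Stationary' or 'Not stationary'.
\text{Stationary}

The AR(p) characteristic polynomial is P(z) = 1 - 0.076z.
Stationarity requires all roots to lie outside the unit circle, i.e. |z| > 1 for every root.
This is linear in z: 1 + (-0.076) z = 0  =>  z = -1/(-0.076) = 13.157895,  |z| = 13.157895.
Moduli of all roots: 13.1579.
All moduli strictly greater than 1? Yes.
Verdict: Stationary.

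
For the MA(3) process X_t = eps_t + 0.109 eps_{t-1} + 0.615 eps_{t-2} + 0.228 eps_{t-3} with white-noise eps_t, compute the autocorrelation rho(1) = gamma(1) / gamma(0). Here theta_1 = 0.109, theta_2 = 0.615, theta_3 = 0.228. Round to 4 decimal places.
\rho(1) = 0.2193

For an MA(q) process with theta_0 = 1, the autocovariance is
  gamma(k) = sigma^2 * sum_{i=0..q-k} theta_i * theta_{i+k},
and rho(k) = gamma(k) / gamma(0). Sigma^2 cancels.
  numerator   = (1)*(0.109) + (0.109)*(0.615) + (0.615)*(0.228) = 0.316255.
  denominator = (1)^2 + (0.109)^2 + (0.615)^2 + (0.228)^2 = 1.44209.
  rho(1) = 0.316255 / 1.44209 = 0.2193.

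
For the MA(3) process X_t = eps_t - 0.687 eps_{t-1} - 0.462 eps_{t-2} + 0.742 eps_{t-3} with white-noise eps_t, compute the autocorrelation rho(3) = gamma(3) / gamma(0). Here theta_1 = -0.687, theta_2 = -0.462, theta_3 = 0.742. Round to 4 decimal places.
\rho(3) = 0.3318

For an MA(q) process with theta_0 = 1, the autocovariance is
  gamma(k) = sigma^2 * sum_{i=0..q-k} theta_i * theta_{i+k},
and rho(k) = gamma(k) / gamma(0). Sigma^2 cancels.
  numerator   = (1)*(0.742) = 0.742.
  denominator = (1)^2 + (-0.687)^2 + (-0.462)^2 + (0.742)^2 = 2.235977.
  rho(3) = 0.742 / 2.235977 = 0.3318.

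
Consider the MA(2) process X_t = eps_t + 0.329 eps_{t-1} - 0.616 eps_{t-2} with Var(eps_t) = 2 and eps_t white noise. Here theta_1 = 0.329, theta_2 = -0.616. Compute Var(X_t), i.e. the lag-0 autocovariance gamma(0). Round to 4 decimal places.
\gamma(0) = 2.9754

For an MA(q) process X_t = eps_t + sum_i theta_i eps_{t-i} with
Var(eps_t) = sigma^2, the variance is
  gamma(0) = sigma^2 * (1 + sum_i theta_i^2).
  sum_i theta_i^2 = (0.329)^2 + (-0.616)^2 = 0.108241 + 0.379456 = 0.487697.
  gamma(0) = 2 * (1 + 0.487697) = 2 * 1.487697 = 2.975394, which rounds to 2.9754.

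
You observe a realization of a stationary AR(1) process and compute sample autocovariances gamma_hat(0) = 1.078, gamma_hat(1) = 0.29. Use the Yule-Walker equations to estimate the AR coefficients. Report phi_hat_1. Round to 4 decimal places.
\hat\phi_{1} = 0.2690

The Yule-Walker equations for an AR(p) process read, in matrix form,
  Gamma_p phi = r_p,   with   (Gamma_p)_{ij} = gamma(|i - j|),
                       (r_p)_i = gamma(i),   i,j = 1..p.
Substitute the sample gammas (Toeplitz matrix and right-hand side of size 1):
  Gamma_p = [[1.078]]
  r_p     = [0.29]
With p = 1 this is the single equation gamma(0) phi_1 = gamma(1):
  phi_hat_1 = gamma(1) / gamma(0) = 0.29 / 1.078 = 0.2690.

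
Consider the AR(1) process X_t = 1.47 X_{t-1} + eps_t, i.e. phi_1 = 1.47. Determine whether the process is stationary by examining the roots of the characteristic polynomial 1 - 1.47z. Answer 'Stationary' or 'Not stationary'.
\text{Not stationary}

The AR(p) characteristic polynomial is P(z) = 1 - 1.47z.
Stationarity requires all roots to lie outside the unit circle, i.e. |z| > 1 for every root.
This is linear in z: 1 + (-1.47) z = 0  =>  z = -1/(-1.47) = 0.680272,  |z| = 0.680272.
Moduli of all roots: 0.6803.
All moduli strictly greater than 1? No.
Verdict: Not stationary.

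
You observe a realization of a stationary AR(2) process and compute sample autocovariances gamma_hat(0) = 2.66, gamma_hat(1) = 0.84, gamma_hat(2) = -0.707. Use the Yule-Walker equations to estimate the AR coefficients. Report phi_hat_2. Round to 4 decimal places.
\hat\phi_{2} = -0.4060

The Yule-Walker equations for an AR(p) process read, in matrix form,
  Gamma_p phi = r_p,   with   (Gamma_p)_{ij} = gamma(|i - j|),
                       (r_p)_i = gamma(i),   i,j = 1..p.
Substitute the sample gammas (Toeplitz matrix and right-hand side of size 2):
  Gamma_p = [[2.66, 0.84], [0.84, 2.66]]
  r_p     = [0.84, -0.707]
Written out:
  2.66 phi_1 + 0.84 phi_2 = 0.84
  0.84 phi_1 + 2.66 phi_2 = -0.707
Solve by Cramer's rule:
  det = gamma(0)^2 - gamma(1)^2 = (2.66)^2 - (0.84)^2 = 7.0756 - 0.7056 = 6.37
  phi_hat_1 = [gamma(1) gamma(0) - gamma(1) gamma(2)] / det = [(0.84)(2.66) - (0.84)(-0.707)] / 6.37 = 2.82828 / 6.37 = 0.444
  phi_hat_2 = [gamma(0) gamma(2) - gamma(1)^2] / det = [(2.66)(-0.707) - (0.84)^2] / 6.37 = -2.58622 / 6.37 = -0.406
So phi_hat = [0.4440, -0.4060].
Therefore phi_hat_2 = -0.4060.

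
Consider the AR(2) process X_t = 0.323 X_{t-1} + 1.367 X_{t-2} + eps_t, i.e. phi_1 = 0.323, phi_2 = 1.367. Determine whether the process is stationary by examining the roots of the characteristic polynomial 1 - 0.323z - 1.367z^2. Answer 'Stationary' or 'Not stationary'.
\text{Not stationary}

The AR(p) characteristic polynomial is P(z) = 1 - 0.323z - 1.367z^2.
Stationarity requires all roots to lie outside the unit circle, i.e. |z| > 1 for every root.
Set 1 + (-0.323) z + (-1.367) z^2 = 0, i.e. a z^2 + b z + c = 0 with a = -1.367, b = -0.323, c = 1.
Discriminant D = b^2 - 4ac = (-0.323)^2 - 4*(-1.367)*1 = 0.104329 - (-5.468) = 5.572329.
D >= 0, so the roots are real: z = (-b +/- sqrt(D)) / (2a) = (0.323 +/- 2.360578) / (-2.734).
  z_1 = (0.323 + 2.360578) / (-2.734) = -0.9816,   |z_1| = 0.9816.
  z_2 = (0.323 - 2.360578) / (-2.734) = 0.7453,   |z_2| = 0.7453.
Moduli of all roots: 0.9816, 0.7453.
All moduli strictly greater than 1? No.
Verdict: Not stationary.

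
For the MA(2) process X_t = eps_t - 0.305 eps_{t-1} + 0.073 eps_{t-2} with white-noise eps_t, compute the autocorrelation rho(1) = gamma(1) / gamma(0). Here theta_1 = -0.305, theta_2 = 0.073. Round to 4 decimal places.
\rho(1) = -0.2980

For an MA(q) process with theta_0 = 1, the autocovariance is
  gamma(k) = sigma^2 * sum_{i=0..q-k} theta_i * theta_{i+k},
and rho(k) = gamma(k) / gamma(0). Sigma^2 cancels.
  numerator   = (1)*(-0.305) + (-0.305)*(0.073) = -0.327265.
  denominator = (1)^2 + (-0.305)^2 + (0.073)^2 = 1.098354.
  rho(1) = -0.327265 / 1.098354 = -0.2980.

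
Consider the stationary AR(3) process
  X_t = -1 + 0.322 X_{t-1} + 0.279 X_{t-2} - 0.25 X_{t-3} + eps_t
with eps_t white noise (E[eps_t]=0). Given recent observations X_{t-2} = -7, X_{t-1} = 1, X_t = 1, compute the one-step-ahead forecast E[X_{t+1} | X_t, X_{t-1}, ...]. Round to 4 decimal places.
E[X_{t+1} \mid \mathcal F_t] = 1.3510

For an AR(p) model X_t = c + sum_i phi_i X_{t-i} + eps_t, the
one-step-ahead conditional mean is
  E[X_{t+1} | X_t, ...] = c + sum_i phi_i X_{t+1-i}.
Substitute known values:
  E[X_{t+1} | ...] = -1 + (0.322) * (1) + (0.279) * (1) + (-0.25) * (-7)
                   = 1.3510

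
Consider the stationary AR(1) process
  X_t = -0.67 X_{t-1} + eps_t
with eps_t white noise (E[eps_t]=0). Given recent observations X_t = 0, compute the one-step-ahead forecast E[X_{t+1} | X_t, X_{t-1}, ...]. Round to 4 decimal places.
E[X_{t+1} \mid \mathcal F_t] = 0.0000

For an AR(p) model X_t = c + sum_i phi_i X_{t-i} + eps_t, the
one-step-ahead conditional mean is
  E[X_{t+1} | X_t, ...] = c + sum_i phi_i X_{t+1-i}.
Substitute known values:
  E[X_{t+1} | ...] = (-0.67) * (0)
                   = 0.0000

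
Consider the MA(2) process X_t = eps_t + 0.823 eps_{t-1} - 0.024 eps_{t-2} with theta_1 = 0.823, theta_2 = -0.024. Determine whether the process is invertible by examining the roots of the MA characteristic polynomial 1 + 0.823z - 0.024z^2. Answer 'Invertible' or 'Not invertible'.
\text{Invertible}

The MA(q) characteristic polynomial is P(z) = 1 + 0.823z - 0.024z^2.
Invertibility requires all roots to lie outside the unit circle, i.e. |z| > 1 for every root.
Set 1 + (0.823) z + (-0.024) z^2 = 0, i.e. a z^2 + b z + c = 0 with a = -0.024, b = 0.823, c = 1.
Discriminant D = b^2 - 4ac = (0.823)^2 - 4*(-0.024)*1 = 0.677329 - (-0.096) = 0.773329.
D >= 0, so the roots are real: z = (-b +/- sqrt(D)) / (2a) = (-0.823 +/- 0.879391) / (-0.048).
  z_1 = (-0.823 + 0.879391) / (-0.048) = -1.1748,   |z_1| = 1.1748.
  z_2 = (-0.823 - 0.879391) / (-0.048) = 35.4665,   |z_2| = 35.4665.
Moduli of all roots: 1.1748, 35.4665.
All moduli strictly greater than 1? Yes.
Verdict: Invertible.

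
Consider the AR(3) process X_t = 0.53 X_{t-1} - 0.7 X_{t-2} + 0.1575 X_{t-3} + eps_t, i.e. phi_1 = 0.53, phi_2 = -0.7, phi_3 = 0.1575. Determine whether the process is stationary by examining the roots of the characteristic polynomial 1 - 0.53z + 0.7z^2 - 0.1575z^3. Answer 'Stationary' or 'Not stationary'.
\text{Stationary}

The AR(p) characteristic polynomial is P(z) = 1 - 0.53z + 0.7z^2 - 0.1575z^3.
Stationarity requires all roots to lie outside the unit circle, i.e. |z| > 1 for every root.
Degree 3: look for a simple real root z0 first, then factor out (1 - z/z0) and solve the remaining quadratic.
Testing z0 = 4: P(4) = 1 + (-0.53)(4) + (0.7)(4)^2 + (-0.1575)(4)^3
  = 1 + (-2.12) + (11.2) + (-10.08) = 0.  So z_0 = 4 is a root, |z_0| = 4.
Divide out the factor (1 - 0.25 z) = (1 - z/z0) (since 1/z0 = 0.25):
  P(z) = (1 - 0.25 z)(1 + (-0.28) z + (0.63) z^2)
  [check: z-coef -0.28 - (0.25) = -0.53; z^2-coef 0.63 - (0.25)(-0.28) = 0.7; z^3-coef -(0.25)(0.63) = -0.1575.]
Remaining roots from the quadratic factor 1 + (-0.28) z + (0.63) z^2:
  Set 1 + (-0.28) z + (0.63) z^2 = 0, i.e. a z^2 + b z + c = 0 with a = 0.63, b = -0.28, c = 1.
  Discriminant D = b^2 - 4ac = (-0.28)^2 - 4*(0.63)*1 = 0.0784 - (2.52) = -2.4416.
  D < 0, so the roots are the complex-conjugate pair z = (-b +/- i sqrt(-D)) / (2a) = 0.2222 +/- 1.2401i.
  For a conjugate pair |z|^2 = z * conj(z) = (product of roots) = c/a = 1/(0.63) = 1.587302, so |z| = sqrt(1.587302) = 1.2599 for both roots.
Moduli of all roots: 4.0000, 1.2599, 1.2599.
All moduli strictly greater than 1? Yes.
Verdict: Stationary.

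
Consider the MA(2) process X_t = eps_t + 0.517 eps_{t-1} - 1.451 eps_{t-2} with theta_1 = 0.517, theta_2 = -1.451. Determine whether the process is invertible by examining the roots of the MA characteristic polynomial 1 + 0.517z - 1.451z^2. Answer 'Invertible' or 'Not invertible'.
\text{Not invertible}

The MA(q) characteristic polynomial is P(z) = 1 + 0.517z - 1.451z^2.
Invertibility requires all roots to lie outside the unit circle, i.e. |z| > 1 for every root.
Set 1 + (0.517) z + (-1.451) z^2 = 0, i.e. a z^2 + b z + c = 0 with a = -1.451, b = 0.517, c = 1.
Discriminant D = b^2 - 4ac = (0.517)^2 - 4*(-1.451)*1 = 0.267289 - (-5.804) = 6.071289.
D >= 0, so the roots are real: z = (-b +/- sqrt(D)) / (2a) = (-0.517 +/- 2.463999) / (-2.902).
  z_1 = (-0.517 + 2.463999) / (-2.902) = -0.6709,   |z_1| = 0.6709.
  z_2 = (-0.517 - 2.463999) / (-2.902) = 1.0272,   |z_2| = 1.0272.
Moduli of all roots: 0.6709, 1.0272.
All moduli strictly greater than 1? No.
Verdict: Not invertible.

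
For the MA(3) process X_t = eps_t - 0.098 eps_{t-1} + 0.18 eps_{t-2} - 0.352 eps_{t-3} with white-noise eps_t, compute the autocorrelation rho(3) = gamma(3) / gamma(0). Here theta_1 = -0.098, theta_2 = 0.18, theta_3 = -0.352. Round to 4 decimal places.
\rho(3) = -0.3019

For an MA(q) process with theta_0 = 1, the autocovariance is
  gamma(k) = sigma^2 * sum_{i=0..q-k} theta_i * theta_{i+k},
and rho(k) = gamma(k) / gamma(0). Sigma^2 cancels.
  numerator   = (1)*(-0.352) = -0.352.
  denominator = (1)^2 + (-0.098)^2 + (0.18)^2 + (-0.352)^2 = 1.165908.
  rho(3) = -0.352 / 1.165908 = -0.3019.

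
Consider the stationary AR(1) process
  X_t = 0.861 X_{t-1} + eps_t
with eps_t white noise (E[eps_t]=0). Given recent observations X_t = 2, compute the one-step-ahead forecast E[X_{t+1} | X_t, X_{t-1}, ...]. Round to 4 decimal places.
E[X_{t+1} \mid \mathcal F_t] = 1.7220

For an AR(p) model X_t = c + sum_i phi_i X_{t-i} + eps_t, the
one-step-ahead conditional mean is
  E[X_{t+1} | X_t, ...] = c + sum_i phi_i X_{t+1-i}.
Substitute known values:
  E[X_{t+1} | ...] = (0.861) * (2)
                   = 1.7220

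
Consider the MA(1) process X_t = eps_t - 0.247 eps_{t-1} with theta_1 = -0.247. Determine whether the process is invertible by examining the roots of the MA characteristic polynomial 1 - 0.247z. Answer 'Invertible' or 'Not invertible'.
\text{Invertible}

The MA(q) characteristic polynomial is P(z) = 1 - 0.247z.
Invertibility requires all roots to lie outside the unit circle, i.e. |z| > 1 for every root.
This is linear in z: 1 + (-0.247) z = 0  =>  z = -1/(-0.247) = 4.048583,  |z| = 4.048583.
Moduli of all roots: 4.0486.
All moduli strictly greater than 1? Yes.
Verdict: Invertible.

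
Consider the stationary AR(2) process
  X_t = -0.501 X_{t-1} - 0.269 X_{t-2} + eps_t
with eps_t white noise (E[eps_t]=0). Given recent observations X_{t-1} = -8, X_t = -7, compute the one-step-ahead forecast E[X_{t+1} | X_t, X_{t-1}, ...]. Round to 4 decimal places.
E[X_{t+1} \mid \mathcal F_t] = 5.6590

For an AR(p) model X_t = c + sum_i phi_i X_{t-i} + eps_t, the
one-step-ahead conditional mean is
  E[X_{t+1} | X_t, ...] = c + sum_i phi_i X_{t+1-i}.
Substitute known values:
  E[X_{t+1} | ...] = (-0.501) * (-7) + (-0.269) * (-8)
                   = 5.6590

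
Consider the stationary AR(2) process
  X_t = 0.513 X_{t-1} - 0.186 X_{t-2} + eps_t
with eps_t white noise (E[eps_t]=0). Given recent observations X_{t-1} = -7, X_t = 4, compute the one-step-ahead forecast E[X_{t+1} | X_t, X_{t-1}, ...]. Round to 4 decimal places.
E[X_{t+1} \mid \mathcal F_t] = 3.3540

For an AR(p) model X_t = c + sum_i phi_i X_{t-i} + eps_t, the
one-step-ahead conditional mean is
  E[X_{t+1} | X_t, ...] = c + sum_i phi_i X_{t+1-i}.
Substitute known values:
  E[X_{t+1} | ...] = (0.513) * (4) + (-0.186) * (-7)
                   = 3.3540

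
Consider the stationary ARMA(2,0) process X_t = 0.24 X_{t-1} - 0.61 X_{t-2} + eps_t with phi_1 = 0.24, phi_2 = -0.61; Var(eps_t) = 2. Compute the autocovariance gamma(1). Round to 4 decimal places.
\gamma(1) = 0.4856

Multiply the model equation by X_{t-k} and take expectations. With theta_0 = psi_0 = 1 and psi_j the MA(infinity) weights, this gives
  gamma(k) - sum_i phi_i gamma(k-i) = c_k,
  c_k = sigma^2 * sum_{j=k..q} theta_j psi_{j-k}   (c_k = 0 for k > q),
using gamma(-m) = gamma(m).
Pure AR (q = 0): c_0 = sigma^2 = 2, c_k = 0 for k >= 1.
Equations for k = 0, 1, 2 (AR order 2, c_2 = 0):
  (E0) gamma(0) = phi_1 gamma(1) + phi_2 gamma(2) + c_0
  (E1) gamma(1) = phi_1 gamma(0) + phi_2 gamma(1) + c_1
  (E2) gamma(2) = phi_1 gamma(1) + phi_2 gamma(0)
From (E1): gamma(1) = A gamma(0) + B with
  A = phi_1 / (1 - phi_2) = 0.24 / 1.61 = 0.149068,   B = c_1 / (1 - phi_2) = 0 / 1.61 = 0.
Insert (E2) into (E0): gamma(0) (1 - phi_2^2) = phi_1 (1 + phi_2) gamma(1) + c_0.
  phi_1 (1 + phi_2) = (0.24)(0.39) = 0.0936,   1 - phi_2^2 = 0.6279.
Replace gamma(1) by A gamma(0) + B and collect gamma(0):
  gamma(0) [0.6279 - (0.0936)(0.149068)] = c_0 = 2
  gamma(0) * 0.613947 = 2
  gamma(0) = 2 / 0.613947 = 3.257609.
  gamma(1) = A gamma(0) = (0.149068)(3.257609) = 0.485606.
Therefore gamma(1) = 0.4856 (to 4 decimal places).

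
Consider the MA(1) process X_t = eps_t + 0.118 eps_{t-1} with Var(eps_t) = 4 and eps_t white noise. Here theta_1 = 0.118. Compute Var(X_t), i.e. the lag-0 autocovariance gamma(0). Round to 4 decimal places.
\gamma(0) = 4.0557

For an MA(q) process X_t = eps_t + sum_i theta_i eps_{t-i} with
Var(eps_t) = sigma^2, the variance is
  gamma(0) = sigma^2 * (1 + sum_i theta_i^2).
  sum_i theta_i^2 = (0.118)^2 = 0.013924.
  gamma(0) = 4 * (1 + 0.013924) = 4 * 1.013924 = 4.055696, which rounds to 4.0557.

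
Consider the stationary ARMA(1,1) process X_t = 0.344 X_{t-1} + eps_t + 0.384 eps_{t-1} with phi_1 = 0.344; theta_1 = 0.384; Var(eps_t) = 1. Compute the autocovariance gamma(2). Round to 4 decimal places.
\gamma(2) = 0.3216

Multiply the model equation by X_{t-k} and take expectations. With theta_0 = psi_0 = 1 and psi_j the MA(infinity) weights, this gives
  gamma(k) - sum_i phi_i gamma(k-i) = c_k,
  c_k = sigma^2 * sum_{j=k..q} theta_j psi_{j-k}   (c_k = 0 for k > q),
using gamma(-m) = gamma(m).
psi-weights needed (psi_j = theta_j + sum_i phi_i psi_{j-i}):
  psi_1 = theta_1 + phi_1 = 0.384 + (0.344) = 0.728
Right-hand sides:
  c_0 = sigma^2 (1 + theta_1 psi_1) = 1 * (1 + (0.384)(0.728)) = 1 * 1.279552 = 1.279552
  c_1 = sigma^2 theta_1 = 1 * (0.384) = 0.384
  c_2 = 0
Equations for k = 0 and k = 1 (AR order 1):
  gamma(0) = phi_1 gamma(1) + c_0
  gamma(1) = phi_1 gamma(0) + c_1
Substituting the second into the first: gamma(0) (1 - phi_1^2) = c_0 + phi_1 c_1, so
  gamma(0) = (c_0 + phi_1 c_1) / (1 - phi_1^2) = (1.279552 + (0.344)(0.384)) / (1 - (0.344)^2) = 1.411648 / 0.881664 = 1.601118.
  gamma(1) = phi_1 gamma(0) + c_1 = (0.344)(1.601118) + (0.384) = 0.934785.
For k = 2 (> q): gamma(2) = phi_1 gamma(1) = (0.344)(0.934785) = 0.321566.
Therefore gamma(2) = 0.3216 (to 4 decimal places).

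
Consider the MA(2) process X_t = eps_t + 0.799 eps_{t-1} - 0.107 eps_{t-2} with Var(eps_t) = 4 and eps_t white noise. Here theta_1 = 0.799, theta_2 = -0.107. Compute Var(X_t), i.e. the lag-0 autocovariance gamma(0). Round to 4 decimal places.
\gamma(0) = 6.5994

For an MA(q) process X_t = eps_t + sum_i theta_i eps_{t-i} with
Var(eps_t) = sigma^2, the variance is
  gamma(0) = sigma^2 * (1 + sum_i theta_i^2).
  sum_i theta_i^2 = (0.799)^2 + (-0.107)^2 = 0.638401 + 0.011449 = 0.64985.
  gamma(0) = 4 * (1 + 0.64985) = 4 * 1.64985 = 6.5994.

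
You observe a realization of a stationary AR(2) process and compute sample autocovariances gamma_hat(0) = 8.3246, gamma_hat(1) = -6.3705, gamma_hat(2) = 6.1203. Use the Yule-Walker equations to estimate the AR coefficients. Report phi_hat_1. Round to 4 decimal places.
\hat\phi_{1} = -0.4890

The Yule-Walker equations for an AR(p) process read, in matrix form,
  Gamma_p phi = r_p,   with   (Gamma_p)_{ij} = gamma(|i - j|),
                       (r_p)_i = gamma(i),   i,j = 1..p.
Substitute the sample gammas (Toeplitz matrix and right-hand side of size 2):
  Gamma_p = [[8.3246, -6.3705], [-6.3705, 8.3246]]
  r_p     = [-6.3705, 6.1203]
Written out:
  8.3246 phi_1 - 6.3705 phi_2 = -6.3705
  -6.3705 phi_1 + 8.3246 phi_2 = 6.1203
Solve by Cramer's rule:
  det = gamma(0)^2 - gamma(1)^2 = (8.3246)^2 - (-6.3705)^2 = 69.29896516 - 40.58327025 = 28.71569491
  phi_hat_1 = [gamma(1) gamma(0) - gamma(1) gamma(2)] / det = [(-6.3705)(8.3246) - (-6.3705)(6.1203)] / 28.71569491 = -14.04249315 / 28.71569491 = -0.489
  phi_hat_2 = [gamma(0) gamma(2) - gamma(1)^2] / det = [(8.3246)(6.1203) - (-6.3705)^2] / 28.71569491 = 10.36577913 / 28.71569491 = 0.361
So phi_hat = [-0.4890, 0.3610].
Therefore phi_hat_1 = -0.4890.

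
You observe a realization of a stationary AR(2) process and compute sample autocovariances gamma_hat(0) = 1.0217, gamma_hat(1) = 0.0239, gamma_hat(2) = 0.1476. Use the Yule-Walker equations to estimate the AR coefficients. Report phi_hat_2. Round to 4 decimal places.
\hat\phi_{2} = 0.1440

The Yule-Walker equations for an AR(p) process read, in matrix form,
  Gamma_p phi = r_p,   with   (Gamma_p)_{ij} = gamma(|i - j|),
                       (r_p)_i = gamma(i),   i,j = 1..p.
Substitute the sample gammas (Toeplitz matrix and right-hand side of size 2):
  Gamma_p = [[1.0217, 0.0239], [0.0239, 1.0217]]
  r_p     = [0.0239, 0.1476]
Written out:
  1.0217 phi_1 + 0.0239 phi_2 = 0.0239
  0.0239 phi_1 + 1.0217 phi_2 = 0.1476
Solve by Cramer's rule:
  det = gamma(0)^2 - gamma(1)^2 = (1.0217)^2 - (0.0239)^2 = 1.04387089 - 0.00057121 = 1.04329968
  phi_hat_1 = [gamma(1) gamma(0) - gamma(1) gamma(2)] / det = [(0.0239)(1.0217) - (0.0239)(0.1476)] / 1.04329968 = 0.02089099 / 1.04329968 = 0.02
  phi_hat_2 = [gamma(0) gamma(2) - gamma(1)^2] / det = [(1.0217)(0.1476) - (0.0239)^2] / 1.04329968 = 0.15023171 / 1.04329968 = 0.144
So phi_hat = [0.0200, 0.1440].
Therefore phi_hat_2 = 0.1440.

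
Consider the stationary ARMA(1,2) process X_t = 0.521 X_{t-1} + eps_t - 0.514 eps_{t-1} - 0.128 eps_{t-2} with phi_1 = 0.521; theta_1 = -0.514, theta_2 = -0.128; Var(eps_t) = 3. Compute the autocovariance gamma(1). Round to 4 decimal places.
\gamma(1) = 0.0516

Multiply the model equation by X_{t-k} and take expectations. With theta_0 = psi_0 = 1 and psi_j the MA(infinity) weights, this gives
  gamma(k) - sum_i phi_i gamma(k-i) = c_k,
  c_k = sigma^2 * sum_{j=k..q} theta_j psi_{j-k}   (c_k = 0 for k > q),
using gamma(-m) = gamma(m).
psi-weights needed (psi_j = theta_j + sum_i phi_i psi_{j-i}):
  psi_1 = theta_1 + phi_1 = -0.514 + (0.521) = 0.007
  psi_2 = theta_2 + phi_1 psi_1 = -0.128 + (0.521)(0.007) = -0.124353
Right-hand sides:
  c_0 = sigma^2 (1 + theta_1 psi_1 + theta_2 psi_2) = 3 * (1 + (-0.514)(0.007) + (-0.128)(-0.124353)) = 3 * 1.012319 = 3.036958
  c_1 = sigma^2 (theta_1 + theta_2 psi_1) = 3 * (-0.514 + (-0.128)(0.007)) = -1.544688
  c_2 = sigma^2 theta_2 = 3 * (-0.128) = -0.384
Equations for k = 0 and k = 1 (AR order 1):
  gamma(0) = phi_1 gamma(1) + c_0
  gamma(1) = phi_1 gamma(0) + c_1
Substituting the second into the first: gamma(0) (1 - phi_1^2) = c_0 + phi_1 c_1, so
  gamma(0) = (c_0 + phi_1 c_1) / (1 - phi_1^2) = (3.036958 + (0.521)(-1.544688)) / (1 - (0.521)^2) = 2.232175 / 0.728559 = 3.063822.
  gamma(1) = phi_1 gamma(0) + c_1 = (0.521)(3.063822) + (-1.544688) = 0.051563.
Therefore gamma(1) = 0.0516 (to 4 decimal places).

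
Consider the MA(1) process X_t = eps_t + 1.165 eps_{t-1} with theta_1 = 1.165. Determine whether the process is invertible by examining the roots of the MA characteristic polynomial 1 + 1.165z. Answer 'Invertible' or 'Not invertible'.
\text{Not invertible}

The MA(q) characteristic polynomial is P(z) = 1 + 1.165z.
Invertibility requires all roots to lie outside the unit circle, i.e. |z| > 1 for every root.
This is linear in z: 1 + (1.165) z = 0  =>  z = -1/(1.165) = -0.858369,  |z| = 0.858369.
Moduli of all roots: 0.8584.
All moduli strictly greater than 1? No.
Verdict: Not invertible.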